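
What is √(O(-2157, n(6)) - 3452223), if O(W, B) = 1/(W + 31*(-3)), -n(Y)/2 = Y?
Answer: I*√77675017510/150 ≈ 1858.0*I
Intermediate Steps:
n(Y) = -2*Y
O(W, B) = 1/(-93 + W) (O(W, B) = 1/(W - 93) = 1/(-93 + W))
√(O(-2157, n(6)) - 3452223) = √(1/(-93 - 2157) - 3452223) = √(1/(-2250) - 3452223) = √(-1/2250 - 3452223) = √(-7767501751/2250) = I*√77675017510/150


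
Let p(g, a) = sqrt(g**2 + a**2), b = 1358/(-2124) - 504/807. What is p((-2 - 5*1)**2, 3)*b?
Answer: -361067*sqrt(2410)/285678 ≈ -62.047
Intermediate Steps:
b = -361067/285678 (b = 1358*(-1/2124) - 504*1/807 = -679/1062 - 168/269 = -361067/285678 ≈ -1.2639)
p(g, a) = sqrt(a**2 + g**2)
p((-2 - 5*1)**2, 3)*b = sqrt(3**2 + ((-2 - 5*1)**2)**2)*(-361067/285678) = sqrt(9 + ((-2 - 5)**2)**2)*(-361067/285678) = sqrt(9 + ((-7)**2)**2)*(-361067/285678) = sqrt(9 + 49**2)*(-361067/285678) = sqrt(9 + 2401)*(-361067/285678) = sqrt(2410)*(-361067/285678) = -361067*sqrt(2410)/285678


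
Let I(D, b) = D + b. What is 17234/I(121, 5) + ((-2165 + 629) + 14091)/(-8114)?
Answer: 9875339/73026 ≈ 135.23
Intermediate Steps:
17234/I(121, 5) + ((-2165 + 629) + 14091)/(-8114) = 17234/(121 + 5) + ((-2165 + 629) + 14091)/(-8114) = 17234/126 + (-1536 + 14091)*(-1/8114) = 17234*(1/126) + 12555*(-1/8114) = 1231/9 - 12555/8114 = 9875339/73026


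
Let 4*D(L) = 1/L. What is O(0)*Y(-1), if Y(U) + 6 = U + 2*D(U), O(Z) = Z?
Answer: 0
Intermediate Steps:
D(L) = 1/(4*L) (D(L) = (1/L)/4 = 1/(4*L))
Y(U) = -6 + U + 1/(2*U) (Y(U) = -6 + (U + 2*(1/(4*U))) = -6 + (U + 1/(2*U)) = -6 + U + 1/(2*U))
O(0)*Y(-1) = 0*(-6 - 1 + (1/2)/(-1)) = 0*(-6 - 1 + (1/2)*(-1)) = 0*(-6 - 1 - 1/2) = 0*(-15/2) = 0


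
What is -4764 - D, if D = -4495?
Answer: -269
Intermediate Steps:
-4764 - D = -4764 - 1*(-4495) = -4764 + 4495 = -269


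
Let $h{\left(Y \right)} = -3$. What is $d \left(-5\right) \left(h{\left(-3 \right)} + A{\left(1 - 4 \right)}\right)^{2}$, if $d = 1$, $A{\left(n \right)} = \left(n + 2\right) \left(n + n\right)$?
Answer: $-45$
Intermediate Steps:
$A{\left(n \right)} = 2 n \left(2 + n\right)$ ($A{\left(n \right)} = \left(2 + n\right) 2 n = 2 n \left(2 + n\right)$)
$d \left(-5\right) \left(h{\left(-3 \right)} + A{\left(1 - 4 \right)}\right)^{2} = 1 \left(-5\right) \left(-3 + 2 \left(1 - 4\right) \left(2 + \left(1 - 4\right)\right)\right)^{2} = - 5 \left(-3 + 2 \left(-3\right) \left(2 - 3\right)\right)^{2} = - 5 \left(-3 + 2 \left(-3\right) \left(-1\right)\right)^{2} = - 5 \left(-3 + 6\right)^{2} = - 5 \cdot 3^{2} = \left(-5\right) 9 = -45$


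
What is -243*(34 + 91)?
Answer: -30375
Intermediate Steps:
-243*(34 + 91) = -243*125 = -30375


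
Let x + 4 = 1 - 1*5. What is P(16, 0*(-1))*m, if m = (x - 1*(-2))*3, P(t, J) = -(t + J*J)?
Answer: 288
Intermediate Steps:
x = -8 (x = -4 + (1 - 1*5) = -4 + (1 - 5) = -4 - 4 = -8)
P(t, J) = -t - J**2 (P(t, J) = -(t + J**2) = -t - J**2)
m = -18 (m = (-8 - 1*(-2))*3 = (-8 + 2)*3 = -6*3 = -18)
P(16, 0*(-1))*m = (-1*16 - (0*(-1))**2)*(-18) = (-16 - 1*0**2)*(-18) = (-16 - 1*0)*(-18) = (-16 + 0)*(-18) = -16*(-18) = 288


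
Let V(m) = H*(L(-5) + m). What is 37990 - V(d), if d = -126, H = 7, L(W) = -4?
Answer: 38900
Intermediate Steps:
V(m) = -28 + 7*m (V(m) = 7*(-4 + m) = -28 + 7*m)
37990 - V(d) = 37990 - (-28 + 7*(-126)) = 37990 - (-28 - 882) = 37990 - 1*(-910) = 37990 + 910 = 38900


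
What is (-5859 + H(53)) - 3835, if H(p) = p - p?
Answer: -9694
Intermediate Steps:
H(p) = 0
(-5859 + H(53)) - 3835 = (-5859 + 0) - 3835 = -5859 - 3835 = -9694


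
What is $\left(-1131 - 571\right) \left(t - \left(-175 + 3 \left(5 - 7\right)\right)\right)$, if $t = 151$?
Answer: $-565064$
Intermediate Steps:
$\left(-1131 - 571\right) \left(t - \left(-175 + 3 \left(5 - 7\right)\right)\right) = \left(-1131 - 571\right) \left(151 - \left(-175 + 3 \left(5 - 7\right)\right)\right) = - 1702 \left(151 - \left(-175 + 3 \left(-2\right)\right)\right) = - 1702 \left(151 - \left(-175 - 6\right)\right) = - 1702 \left(151 - -181\right) = - 1702 \left(151 + 181\right) = \left(-1702\right) 332 = -565064$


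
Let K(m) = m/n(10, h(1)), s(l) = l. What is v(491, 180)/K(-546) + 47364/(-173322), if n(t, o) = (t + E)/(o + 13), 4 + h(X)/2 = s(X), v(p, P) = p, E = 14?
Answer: -61762546/18401019 ≈ -3.3565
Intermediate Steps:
h(X) = -8 + 2*X
n(t, o) = (14 + t)/(13 + o) (n(t, o) = (t + 14)/(o + 13) = (14 + t)/(13 + o))
K(m) = 7*m/24 (K(m) = m/(((14 + 10)/(13 + (-8 + 2*1)))) = m/((24/(13 + (-8 + 2)))) = m/((24/(13 - 6))) = m/((24/7)) = m/(((⅐)*24)) = m/(24/7) = m*(7/24) = 7*m/24)
v(491, 180)/K(-546) + 47364/(-173322) = 491/(((7/24)*(-546))) + 47364/(-173322) = 491/(-637/4) + 47364*(-1/173322) = 491*(-4/637) - 7894/28887 = -1964/637 - 7894/28887 = -61762546/18401019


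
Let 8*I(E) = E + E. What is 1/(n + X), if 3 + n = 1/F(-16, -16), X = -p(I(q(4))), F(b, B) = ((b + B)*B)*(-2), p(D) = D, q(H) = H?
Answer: -1024/4097 ≈ -0.24994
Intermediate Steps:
I(E) = E/4 (I(E) = (E + E)/8 = (2*E)/8 = E/4)
F(b, B) = -2*B*(B + b) (F(b, B) = ((B + b)*B)*(-2) = (B*(B + b))*(-2) = -2*B*(B + b))
X = -1 (X = -4/4 = -1*1 = -1)
n = -3073/1024 (n = -3 + 1/(-2*(-16)*(-16 - 16)) = -3 + 1/(-2*(-16)*(-32)) = -3 + 1/(-1024) = -3 - 1/1024 = -3073/1024 ≈ -3.0010)
1/(n + X) = 1/(-3073/1024 - 1) = 1/(-4097/1024) = -1024/4097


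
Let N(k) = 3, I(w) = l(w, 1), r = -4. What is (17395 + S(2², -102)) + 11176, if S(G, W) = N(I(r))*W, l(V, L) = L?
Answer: 28265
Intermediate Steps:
I(w) = 1
S(G, W) = 3*W
(17395 + S(2², -102)) + 11176 = (17395 + 3*(-102)) + 11176 = (17395 - 306) + 11176 = 17089 + 11176 = 28265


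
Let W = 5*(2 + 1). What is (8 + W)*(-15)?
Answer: -345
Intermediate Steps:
W = 15 (W = 5*3 = 15)
(8 + W)*(-15) = (8 + 15)*(-15) = 23*(-15) = -345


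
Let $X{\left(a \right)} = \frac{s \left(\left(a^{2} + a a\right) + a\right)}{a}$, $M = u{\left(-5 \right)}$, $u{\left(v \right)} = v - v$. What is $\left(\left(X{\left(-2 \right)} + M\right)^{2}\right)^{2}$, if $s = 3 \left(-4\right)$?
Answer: $1679616$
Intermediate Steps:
$u{\left(v \right)} = 0$
$s = -12$
$M = 0$
$X{\left(a \right)} = \frac{- 24 a^{2} - 12 a}{a}$ ($X{\left(a \right)} = \frac{\left(-12\right) \left(\left(a^{2} + a a\right) + a\right)}{a} = \frac{\left(-12\right) \left(\left(a^{2} + a^{2}\right) + a\right)}{a} = \frac{\left(-12\right) \left(2 a^{2} + a\right)}{a} = \frac{\left(-12\right) \left(a + 2 a^{2}\right)}{a} = \frac{- 24 a^{2} - 12 a}{a}$)
$\left(\left(X{\left(-2 \right)} + M\right)^{2}\right)^{2} = \left(\left(\left(-12 - -48\right) + 0\right)^{2}\right)^{2} = \left(\left(\left(-12 + 48\right) + 0\right)^{2}\right)^{2} = \left(\left(36 + 0\right)^{2}\right)^{2} = \left(36^{2}\right)^{2} = 1296^{2} = 1679616$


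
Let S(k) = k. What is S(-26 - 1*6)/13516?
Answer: -8/3379 ≈ -0.0023676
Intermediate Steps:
S(-26 - 1*6)/13516 = (-26 - 1*6)/13516 = (-26 - 6)*(1/13516) = -32*1/13516 = -8/3379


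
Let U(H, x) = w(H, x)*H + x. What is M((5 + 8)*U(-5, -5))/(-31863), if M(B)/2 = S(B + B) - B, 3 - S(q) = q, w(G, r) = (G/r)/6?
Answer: -461/31863 ≈ -0.014468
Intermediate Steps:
w(G, r) = G/(6*r) (w(G, r) = (G/r)*(1/6) = G/(6*r))
S(q) = 3 - q
U(H, x) = x + H**2/(6*x) (U(H, x) = (H/(6*x))*H + x = H**2/(6*x) + x = x + H**2/(6*x))
M(B) = 6 - 6*B (M(B) = 2*((3 - (B + B)) - B) = 2*((3 - 2*B) - B) = 2*(3 - 3*B) = 6 - 6*B)
M((5 + 8)*U(-5, -5))/(-31863) = (6 - 6*(5 + 8)*(-5 + (1/6)*(-5)**2/(-5)))/(-31863) = (6 - 78*(-5 + (1/6)*25*(-1/5)))*(-1/31863) = (6 - 78*(-5 - 5/6))*(-1/31863) = (6 - 78*(-35)/6)*(-1/31863) = (6 - 6*(-455/6))*(-1/31863) = (6 + 455)*(-1/31863) = 461*(-1/31863) = -461/31863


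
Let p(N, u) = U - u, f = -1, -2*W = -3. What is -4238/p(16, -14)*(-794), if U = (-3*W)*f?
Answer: 6729944/37 ≈ 1.8189e+5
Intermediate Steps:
W = 3/2 (W = -½*(-3) = 3/2 ≈ 1.5000)
U = 9/2 (U = -3*3/2*(-1) = -9/2*(-1) = 9/2 ≈ 4.5000)
p(N, u) = 9/2 - u
-4238/p(16, -14)*(-794) = -4238/(9/2 - 1*(-14))*(-794) = -4238/(9/2 + 14)*(-794) = -4238/37/2*(-794) = -4238*2/37*(-794) = -8476/37*(-794) = 6729944/37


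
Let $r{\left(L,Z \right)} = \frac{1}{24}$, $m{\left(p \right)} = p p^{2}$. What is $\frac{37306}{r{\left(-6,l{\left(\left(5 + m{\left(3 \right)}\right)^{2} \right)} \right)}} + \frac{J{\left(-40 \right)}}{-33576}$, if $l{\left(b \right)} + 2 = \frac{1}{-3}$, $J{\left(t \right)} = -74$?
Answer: $\frac{15031035109}{16788} \approx 8.9534 \cdot 10^{5}$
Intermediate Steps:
$m{\left(p \right)} = p^{3}$
$l{\left(b \right)} = - \frac{7}{3}$ ($l{\left(b \right)} = -2 + \frac{1}{-3} = -2 - \frac{1}{3} = - \frac{7}{3}$)
$r{\left(L,Z \right)} = \frac{1}{24}$
$\frac{37306}{r{\left(-6,l{\left(\left(5 + m{\left(3 \right)}\right)^{2} \right)} \right)}} + \frac{J{\left(-40 \right)}}{-33576} = 37306 \frac{1}{\frac{1}{24}} - \frac{74}{-33576} = 37306 \cdot 24 - - \frac{37}{16788} = 895344 + \frac{37}{16788} = \frac{15031035109}{16788}$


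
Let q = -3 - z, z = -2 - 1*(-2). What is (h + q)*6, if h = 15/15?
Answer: -12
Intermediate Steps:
z = 0 (z = -2 + 2 = 0)
h = 1 (h = 15*(1/15) = 1)
q = -3 (q = -3 - 1*0 = -3 + 0 = -3)
(h + q)*6 = (1 - 3)*6 = -2*6 = -12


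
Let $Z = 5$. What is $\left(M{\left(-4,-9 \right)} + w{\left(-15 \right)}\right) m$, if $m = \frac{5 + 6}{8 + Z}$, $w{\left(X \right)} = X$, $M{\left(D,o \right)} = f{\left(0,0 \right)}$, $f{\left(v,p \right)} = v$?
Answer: $- \frac{165}{13} \approx -12.692$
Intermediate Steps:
$M{\left(D,o \right)} = 0$
$m = \frac{11}{13}$ ($m = \frac{5 + 6}{8 + 5} = \frac{11}{13} \approx 0.84615$)
$\left(M{\left(-4,-9 \right)} + w{\left(-15 \right)}\right) m = \left(0 - 15\right) \frac{11}{13} = \left(-15\right) \frac{11}{13} = - \frac{165}{13}$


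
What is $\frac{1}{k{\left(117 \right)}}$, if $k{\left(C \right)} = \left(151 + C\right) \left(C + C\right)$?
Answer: $\frac{1}{62712} \approx 1.5946 \cdot 10^{-5}$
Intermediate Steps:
$k{\left(C \right)} = 2 C \left(151 + C\right)$ ($k{\left(C \right)} = \left(151 + C\right) 2 C = 2 C \left(151 + C\right)$)
$\frac{1}{k{\left(117 \right)}} = \frac{1}{2 \cdot 117 \left(151 + 117\right)} = \frac{1}{2 \cdot 117 \cdot 268} = \frac{1}{62712}$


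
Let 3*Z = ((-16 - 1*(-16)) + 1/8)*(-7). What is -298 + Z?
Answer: -7159/24 ≈ -298.29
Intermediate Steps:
Z = -7/24 (Z = (((-16 - 1*(-16)) + 1/8)*(-7))/3 = (((-16 + 16) + ⅛)*(-7))/3 = ((0 + ⅛)*(-7))/3 = ((⅛)*(-7))/3 = (⅓)*(-7/8) = -7/24 ≈ -0.29167)
-298 + Z = -298 - 7/24 = -7159/24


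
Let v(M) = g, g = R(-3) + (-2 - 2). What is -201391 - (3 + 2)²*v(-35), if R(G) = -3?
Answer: -201216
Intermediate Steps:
g = -7 (g = -3 + (-2 - 2) = -3 - 4 = -7)
v(M) = -7
-201391 - (3 + 2)²*v(-35) = -201391 - (3 + 2)²*(-7) = -201391 - 5²*(-7) = -201391 - 25*(-7) = -201391 - 1*(-175) = -201391 + 175 = -201216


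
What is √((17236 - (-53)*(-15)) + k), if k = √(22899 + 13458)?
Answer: √(16441 + √36357) ≈ 128.96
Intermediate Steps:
k = √36357 ≈ 190.68
√((17236 - (-53)*(-15)) + k) = √((17236 - (-53)*(-15)) + √36357) = √((17236 - 1*795) + √36357) = √((17236 - 795) + √36357) = √(16441 + √36357)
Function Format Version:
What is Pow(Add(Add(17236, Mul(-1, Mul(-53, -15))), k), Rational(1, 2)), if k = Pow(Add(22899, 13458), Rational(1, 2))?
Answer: Pow(Add(16441, Pow(36357, Rational(1, 2))), Rational(1, 2)) ≈ 128.96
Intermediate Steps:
k = Pow(36357, Rational(1, 2)) ≈ 190.68
Pow(Add(Add(17236, Mul(-1, Mul(-53, -15))), k), Rational(1, 2)) = Pow(Add(Add(17236, Mul(-1, Mul(-53, -15))), Pow(36357, Rational(1, 2))), Rational(1, 2)) = Pow(Add(Add(17236, Mul(-1, 795)), Pow(36357, Rational(1, 2))), Rational(1, 2)) = Pow(Add(Add(17236, -795), Pow(36357, Rational(1, 2))), Rational(1, 2)) = Pow(Add(16441, Pow(36357, Rational(1, 2))), Rational(1, 2))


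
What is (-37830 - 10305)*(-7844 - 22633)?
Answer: 1467010395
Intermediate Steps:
(-37830 - 10305)*(-7844 - 22633) = -48135*(-30477) = 1467010395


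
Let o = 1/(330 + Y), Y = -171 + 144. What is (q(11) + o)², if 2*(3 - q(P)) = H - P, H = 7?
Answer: 2298256/91809 ≈ 25.033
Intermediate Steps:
Y = -27
q(P) = -½ + P/2 (q(P) = 3 - (7 - P)/2 = 3 + (-7/2 + P/2) = -½ + P/2)
o = 1/303 (o = 1/(330 - 27) = 1/303 ≈ 0.0033003)
(q(11) + o)² = ((-½ + (½)*11) + 1/303)² = ((-½ + 11/2) + 1/303)² = (5 + 1/303)² = (1516/303)² = 2298256/91809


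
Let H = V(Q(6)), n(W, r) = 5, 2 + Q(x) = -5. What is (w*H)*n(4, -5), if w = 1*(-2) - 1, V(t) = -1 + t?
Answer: 120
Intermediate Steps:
Q(x) = -7 (Q(x) = -2 - 5 = -7)
w = -3 (w = -2 - 1 = -3)
H = -8 (H = -1 - 7 = -8)
(w*H)*n(4, -5) = -3*(-8)*5 = 24*5 = 120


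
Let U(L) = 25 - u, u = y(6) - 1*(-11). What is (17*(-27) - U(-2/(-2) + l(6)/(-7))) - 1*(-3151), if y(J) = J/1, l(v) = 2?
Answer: 2684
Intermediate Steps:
y(J) = J (y(J) = J*1 = J)
u = 17 (u = 6 - 1*(-11) = 6 + 11 = 17)
U(L) = 8 (U(L) = 25 - 1*17 = 25 - 17 = 8)
(17*(-27) - U(-2/(-2) + l(6)/(-7))) - 1*(-3151) = (17*(-27) - 1*8) - 1*(-3151) = (-459 - 8) + 3151 = -467 + 3151 = 2684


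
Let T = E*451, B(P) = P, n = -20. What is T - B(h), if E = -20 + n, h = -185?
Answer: -17855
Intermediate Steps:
E = -40 (E = -20 - 20 = -40)
T = -18040 (T = -40*451 = -18040)
T - B(h) = -18040 - 1*(-185) = -18040 + 185 = -17855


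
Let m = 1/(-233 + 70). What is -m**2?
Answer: -1/26569 ≈ -3.7638e-5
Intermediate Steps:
m = -1/163 (m = 1/(-163) = -1/163 ≈ -0.0061350)
-m**2 = -(-1/163)**2 = -1*1/26569 = -1/26569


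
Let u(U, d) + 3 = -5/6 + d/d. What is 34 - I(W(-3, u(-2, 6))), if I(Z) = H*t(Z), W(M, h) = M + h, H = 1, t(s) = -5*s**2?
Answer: 7349/36 ≈ 204.14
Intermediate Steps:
u(U, d) = -17/6 (u(U, d) = -3 + (-5/6 + d/d) = -3 + (-5*1/6 + 1) = -3 + (-5/6 + 1) = -3 + 1/6 = -17/6)
I(Z) = -5*Z**2 (I(Z) = 1*(-5*Z**2) = -5*Z**2)
34 - I(W(-3, u(-2, 6))) = 34 - (-5)*(-3 - 17/6)**2 = 34 - (-5)*(-35/6)**2 = 34 - (-5)*1225/36 = 34 - 1*(-6125/36) = 34 + 6125/36 = 7349/36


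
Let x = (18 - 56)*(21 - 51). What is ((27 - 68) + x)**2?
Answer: 1207801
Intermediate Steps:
x = 1140 (x = -38*(-30) = 1140)
((27 - 68) + x)**2 = ((27 - 68) + 1140)**2 = (-41 + 1140)**2 = 1099**2 = 1207801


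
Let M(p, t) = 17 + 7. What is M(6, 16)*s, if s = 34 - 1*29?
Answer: 120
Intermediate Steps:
M(p, t) = 24
s = 5 (s = 34 - 29 = 5)
M(6, 16)*s = 24*5 = 120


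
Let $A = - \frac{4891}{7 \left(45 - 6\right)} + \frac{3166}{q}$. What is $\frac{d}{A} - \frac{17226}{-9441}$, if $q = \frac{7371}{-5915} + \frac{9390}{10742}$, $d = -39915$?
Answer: $\frac{343889484839364}{52866383431369} \approx 6.5049$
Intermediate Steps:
$q = - \frac{129876}{349115}$ ($q = 7371 \left(- \frac{1}{5915}\right) + 9390 \cdot \frac{1}{10742} = - \frac{81}{65} + \frac{4695}{5371} = - \frac{129876}{349115} \approx -0.37201$)
$A = - \frac{50396933681}{5909358}$ ($A = - \frac{4891}{7 \left(45 - 6\right)} + \frac{3166}{- \frac{129876}{349115}} = - \frac{4891}{7 \cdot 39} + 3166 \left(- \frac{349115}{129876}\right) = - \frac{4891}{273} - \frac{552649045}{64938} = - \frac{50396933681}{5909358} \approx -8528.3$)
$\frac{d}{A} - \frac{17226}{-9441} = - \frac{39915}{- \frac{50396933681}{5909358}} - \frac{17226}{-9441} = \left(-39915\right) \left(- \frac{5909358}{50396933681}\right) - - \frac{1914}{1049} = \frac{235872024570}{50396933681} + \frac{1914}{1049} = \frac{343889484839364}{52866383431369}$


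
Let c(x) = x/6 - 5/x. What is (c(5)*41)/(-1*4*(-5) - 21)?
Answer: 41/6 ≈ 6.8333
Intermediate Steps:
c(x) = -5/x + x/6 (c(x) = x*(1/6) - 5/x = x/6 - 5/x = -5/x + x/6)
(c(5)*41)/(-1*4*(-5) - 21) = ((-5/5 + (1/6)*5)*41)/(-1*4*(-5) - 21) = ((-5*1/5 + 5/6)*41)/(-4*(-5) - 21) = ((-1 + 5/6)*41)/(20 - 21) = -1/6*41/(-1) = -41/6*(-1) = 41/6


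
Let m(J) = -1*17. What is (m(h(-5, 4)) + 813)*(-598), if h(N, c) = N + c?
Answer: -476008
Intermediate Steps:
m(J) = -17
(m(h(-5, 4)) + 813)*(-598) = (-17 + 813)*(-598) = 796*(-598) = -476008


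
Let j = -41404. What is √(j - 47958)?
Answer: I*√89362 ≈ 298.93*I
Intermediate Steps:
√(j - 47958) = √(-41404 - 47958) = √(-89362) = I*√89362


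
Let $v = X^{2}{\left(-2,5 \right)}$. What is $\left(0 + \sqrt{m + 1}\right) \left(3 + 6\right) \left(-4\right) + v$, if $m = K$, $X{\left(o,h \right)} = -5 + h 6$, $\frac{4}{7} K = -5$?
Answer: $625 - 18 i \sqrt{31} \approx 625.0 - 100.22 i$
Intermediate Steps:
$K = - \frac{35}{4}$ ($K = \frac{7}{4} \left(-5\right) = - \frac{35}{4} \approx -8.75$)
$X{\left(o,h \right)} = -5 + 6 h$
$m = - \frac{35}{4} \approx -8.75$
$v = 625$ ($v = \left(-5 + 6 \cdot 5\right)^{2} = \left(-5 + 30\right)^{2} = 25^{2} = 625$)
$\left(0 + \sqrt{m + 1}\right) \left(3 + 6\right) \left(-4\right) + v = \left(0 + \sqrt{- \frac{35}{4} + 1}\right) \left(3 + 6\right) \left(-4\right) + 625 = \left(0 + \sqrt{- \frac{31}{4}}\right) 9 \left(-4\right) + 625 = \left(0 + \frac{i \sqrt{31}}{2}\right) 9 \left(-4\right) + 625 = \frac{i \sqrt{31}}{2} \cdot 9 \left(-4\right) + 625 = \frac{9 i \sqrt{31}}{2} \left(-4\right) + 625 = - 18 i \sqrt{31} + 625 = 625 - 18 i \sqrt{31}$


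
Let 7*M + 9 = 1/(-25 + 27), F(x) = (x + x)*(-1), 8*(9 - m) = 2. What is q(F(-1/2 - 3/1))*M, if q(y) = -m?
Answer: 85/8 ≈ 10.625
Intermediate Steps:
m = 35/4 (m = 9 - 1/8*2 = 9 - 1/4 = 35/4 ≈ 8.7500)
F(x) = -2*x (F(x) = (2*x)*(-1) = -2*x)
M = -17/14 (M = -9/7 + 1/(7*(-25 + 27)) = -9/7 + (1/7)/2 = -9/7 + (1/7)*(1/2) = -9/7 + 1/14 = -17/14 ≈ -1.2143)
q(y) = -35/4 (q(y) = -1*35/4 = -35/4)
q(F(-1/2 - 3/1))*M = -35/4*(-17/14) = 85/8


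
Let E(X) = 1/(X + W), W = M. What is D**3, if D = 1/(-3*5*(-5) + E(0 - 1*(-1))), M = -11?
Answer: 1000/420189749 ≈ 2.3799e-6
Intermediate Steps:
W = -11
E(X) = 1/(-11 + X) (E(X) = 1/(X - 11) = 1/(-11 + X))
D = 10/749 (D = 1/(-3*5*(-5) + 1/(-11 + (0 - 1*(-1)))) = 1/(-15*(-5) + 1/(-11 + (0 + 1))) = 1/(75 + 1/(-11 + 1)) = 1/(75 + 1/(-10)) = 1/(75 - 1/10) = 1/(749/10) = 10/749 ≈ 0.013351)
D**3 = (10/749)**3 = 1000/420189749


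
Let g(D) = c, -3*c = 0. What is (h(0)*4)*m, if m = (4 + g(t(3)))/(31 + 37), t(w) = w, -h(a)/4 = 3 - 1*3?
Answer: 0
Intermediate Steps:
h(a) = 0 (h(a) = -4*(3 - 1*3) = -4*(3 - 3) = -4*0 = 0)
c = 0 (c = -1/3*0 = 0)
g(D) = 0
m = 1/17 (m = (4 + 0)/(31 + 37) = 4/68 = 4*(1/68) = 1/17 ≈ 0.058824)
(h(0)*4)*m = (0*4)*(1/17) = 0*(1/17) = 0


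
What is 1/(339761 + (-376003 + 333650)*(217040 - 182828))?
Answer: -1/1448641075 ≈ -6.9030e-10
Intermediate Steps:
1/(339761 + (-376003 + 333650)*(217040 - 182828)) = 1/(339761 - 42353*34212) = 1/(339761 - 1448980836) = 1/(-1448641075) = -1/1448641075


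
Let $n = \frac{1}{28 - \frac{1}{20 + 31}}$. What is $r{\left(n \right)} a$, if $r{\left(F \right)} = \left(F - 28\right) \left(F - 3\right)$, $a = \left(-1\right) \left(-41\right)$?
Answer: $\frac{6920724150}{2036329} \approx 3398.6$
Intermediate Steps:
$a = 41$
$n = \frac{51}{1427}$ ($n = \frac{1}{28 - \frac{1}{51}} = \frac{1}{\frac{1427}{51}} = \frac{51}{1427} \approx 0.035739$)
$r{\left(F \right)} = \left(-28 + F\right) \left(-3 + F\right)$
$r{\left(n \right)} a = \left(84 + \left(\frac{51}{1427}\right)^{2} - \frac{1581}{1427}\right) 41 = \left(84 + \frac{2601}{2036329} - \frac{1581}{1427}\right) 41 = \frac{168798150}{2036329} \cdot 41 = \frac{6920724150}{2036329}$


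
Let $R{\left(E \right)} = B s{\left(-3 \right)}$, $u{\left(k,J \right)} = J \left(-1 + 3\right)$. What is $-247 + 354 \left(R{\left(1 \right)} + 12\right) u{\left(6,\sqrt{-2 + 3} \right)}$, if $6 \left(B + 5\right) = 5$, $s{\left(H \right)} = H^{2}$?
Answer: $-18301$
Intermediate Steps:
$B = - \frac{25}{6}$ ($B = -5 + \frac{1}{6} \cdot 5 = -5 + \frac{5}{6} = - \frac{25}{6} \approx -4.1667$)
$u{\left(k,J \right)} = 2 J$ ($u{\left(k,J \right)} = J 2 = 2 J$)
$R{\left(E \right)} = - \frac{75}{2}$ ($R{\left(E \right)} = - \frac{25 \left(-3\right)^{2}}{6} = \left(- \frac{25}{6}\right) 9 = - \frac{75}{2}$)
$-247 + 354 \left(R{\left(1 \right)} + 12\right) u{\left(6,\sqrt{-2 + 3} \right)} = -247 + 354 \left(- \frac{75}{2} + 12\right) 2 \sqrt{-2 + 3} = -247 + 354 \left(- \frac{51 \cdot 2 \sqrt{1}}{2}\right) = -247 + 354 \left(- \frac{51 \cdot 2 \cdot 1}{2}\right) = -247 + 354 \left(\left(- \frac{51}{2}\right) 2\right) = -247 + 354 \left(-51\right) = -247 - 18054 = -18301$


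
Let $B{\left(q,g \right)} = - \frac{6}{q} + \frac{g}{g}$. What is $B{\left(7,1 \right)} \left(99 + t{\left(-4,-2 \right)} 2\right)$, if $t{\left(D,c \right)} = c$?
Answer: $\frac{95}{7} \approx 13.571$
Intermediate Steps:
$B{\left(q,g \right)} = 1 - \frac{6}{q}$ ($B{\left(q,g \right)} = - \frac{6}{q} + 1 = 1 - \frac{6}{q}$)
$B{\left(7,1 \right)} \left(99 + t{\left(-4,-2 \right)} 2\right) = \frac{-6 + 7}{7} \left(99 - 4\right) = \frac{1}{7} \cdot 1 \left(99 - 4\right) = \frac{1}{7} \cdot 95 = \frac{95}{7}$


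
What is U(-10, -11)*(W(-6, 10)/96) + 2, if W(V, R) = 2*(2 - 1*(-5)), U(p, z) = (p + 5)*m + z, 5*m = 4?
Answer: -3/16 ≈ -0.18750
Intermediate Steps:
m = ⅘ (m = (⅕)*4 = ⅘ ≈ 0.80000)
U(p, z) = 4 + z + 4*p/5 (U(p, z) = (p + 5)*(⅘) + z = (5 + p)*(⅘) + z = (4 + 4*p/5) + z = 4 + z + 4*p/5)
W(V, R) = 14 (W(V, R) = 2*(2 + 5) = 2*7 = 14)
U(-10, -11)*(W(-6, 10)/96) + 2 = (4 - 11 + (⅘)*(-10))*(14/96) + 2 = (4 - 11 - 8)*(14*(1/96)) + 2 = -15*7/48 + 2 = -35/16 + 2 = -3/16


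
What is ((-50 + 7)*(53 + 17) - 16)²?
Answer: 9156676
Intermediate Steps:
((-50 + 7)*(53 + 17) - 16)² = (-43*70 - 16)² = (-3010 - 16)² = (-3026)² = 9156676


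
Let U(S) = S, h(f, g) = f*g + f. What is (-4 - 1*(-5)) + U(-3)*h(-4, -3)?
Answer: -23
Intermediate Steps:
h(f, g) = f + f*g
(-4 - 1*(-5)) + U(-3)*h(-4, -3) = (-4 - 1*(-5)) - (-12)*(1 - 3) = (-4 + 5) - (-12)*(-2) = 1 - 3*8 = 1 - 24 = -23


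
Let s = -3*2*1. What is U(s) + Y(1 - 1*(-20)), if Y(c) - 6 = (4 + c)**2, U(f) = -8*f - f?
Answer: 685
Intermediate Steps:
s = -6 (s = -6*1 = -6)
U(f) = -9*f
Y(c) = 6 + (4 + c)**2
U(s) + Y(1 - 1*(-20)) = -9*(-6) + (6 + (4 + (1 - 1*(-20)))**2) = 54 + (6 + (4 + (1 + 20))**2) = 54 + (6 + (4 + 21)**2) = 54 + (6 + 25**2) = 54 + (6 + 625) = 54 + 631 = 685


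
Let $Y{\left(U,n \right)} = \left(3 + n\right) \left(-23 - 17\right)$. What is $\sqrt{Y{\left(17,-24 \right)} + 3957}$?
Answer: $3 \sqrt{533} \approx 69.26$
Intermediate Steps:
$Y{\left(U,n \right)} = -120 - 40 n$ ($Y{\left(U,n \right)} = \left(3 + n\right) \left(-40\right) = -120 - 40 n$)
$\sqrt{Y{\left(17,-24 \right)} + 3957} = \sqrt{\left(-120 - -960\right) + 3957} = \sqrt{\left(-120 + 960\right) + 3957} = \sqrt{840 + 3957} = \sqrt{4797} = 3 \sqrt{533}$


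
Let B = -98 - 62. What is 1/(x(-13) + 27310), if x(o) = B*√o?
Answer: 2731/74616890 + 8*I*√13/37308445 ≈ 3.66e-5 + 7.7313e-7*I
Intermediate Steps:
B = -160
x(o) = -160*√o
1/(x(-13) + 27310) = 1/(-160*I*√13 + 27310) = 1/(27310 - 160*I*√13)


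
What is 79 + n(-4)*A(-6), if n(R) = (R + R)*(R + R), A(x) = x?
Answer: -305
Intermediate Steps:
n(R) = 4*R**2 (n(R) = (2*R)*(2*R) = 4*R**2)
79 + n(-4)*A(-6) = 79 + (4*(-4)**2)*(-6) = 79 + (4*16)*(-6) = 79 + 64*(-6) = 79 - 384 = -305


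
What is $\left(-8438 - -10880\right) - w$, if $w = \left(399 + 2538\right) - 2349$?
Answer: $1854$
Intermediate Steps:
$w = 588$ ($w = 2937 - 2349 = 588$)
$\left(-8438 - -10880\right) - w = \left(-8438 - -10880\right) - 588 = \left(-8438 + 10880\right) - 588 = 2442 - 588 = 1854$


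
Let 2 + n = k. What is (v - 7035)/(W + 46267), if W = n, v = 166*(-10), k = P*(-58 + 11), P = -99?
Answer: -8695/50918 ≈ -0.17076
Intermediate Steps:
k = 4653 (k = -99*(-58 + 11) = -99*(-47) = 4653)
n = 4651 (n = -2 + 4653 = 4651)
v = -1660
W = 4651
(v - 7035)/(W + 46267) = (-1660 - 7035)/(4651 + 46267) = -8695/50918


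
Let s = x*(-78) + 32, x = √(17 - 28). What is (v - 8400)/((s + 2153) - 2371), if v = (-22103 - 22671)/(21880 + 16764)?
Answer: 5032142797/326928240 - 2110253431*I*√11/326928240 ≈ 15.392 - 21.408*I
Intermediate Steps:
x = I*√11 (x = √(-11) = I*√11 ≈ 3.3166*I)
s = 32 - 78*I*√11 (s = (I*√11)*(-78) + 32 = -78*I*√11 + 32 = 32 - 78*I*√11 ≈ 32.0 - 258.7*I)
v = -22387/19322 (v = -44774/38644 = -44774*1/38644 = -22387/19322 ≈ -1.1586)
(v - 8400)/((s + 2153) - 2371) = (-22387/19322 - 8400)/(((32 - 78*I*√11) + 2153) - 2371) = -162327187/(19322*((2185 - 78*I*√11) - 2371)) = -162327187/(19322*(-186 - 78*I*√11))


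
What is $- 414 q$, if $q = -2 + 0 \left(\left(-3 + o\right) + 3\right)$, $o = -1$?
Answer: $828$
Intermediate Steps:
$q = -2$ ($q = -2 + 0 \left(\left(-3 - 1\right) + 3\right) = -2 + 0 \left(-4 + 3\right) = -2 + 0 \left(-1\right) = -2 + 0 = -2$)
$- 414 q = \left(-414\right) \left(-2\right) = 828$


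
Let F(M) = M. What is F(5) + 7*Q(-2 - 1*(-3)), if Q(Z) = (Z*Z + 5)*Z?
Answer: 47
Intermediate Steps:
Q(Z) = Z*(5 + Z²) (Q(Z) = (Z² + 5)*Z = (5 + Z²)*Z = Z*(5 + Z²))
F(5) + 7*Q(-2 - 1*(-3)) = 5 + 7*((-2 - 1*(-3))*(5 + (-2 - 1*(-3))²)) = 5 + 7*((-2 + 3)*(5 + (-2 + 3)²)) = 5 + 7*(1*(5 + 1²)) = 5 + 7*(1*(5 + 1)) = 5 + 7*(1*6) = 5 + 7*6 = 5 + 42 = 47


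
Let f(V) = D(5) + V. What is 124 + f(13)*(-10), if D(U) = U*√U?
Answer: -6 - 50*√5 ≈ -117.80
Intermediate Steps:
D(U) = U^(3/2)
f(V) = V + 5*√5 (f(V) = 5^(3/2) + V = 5*√5 + V = V + 5*√5)
124 + f(13)*(-10) = 124 + (13 + 5*√5)*(-10) = 124 + (-130 - 50*√5) = -6 - 50*√5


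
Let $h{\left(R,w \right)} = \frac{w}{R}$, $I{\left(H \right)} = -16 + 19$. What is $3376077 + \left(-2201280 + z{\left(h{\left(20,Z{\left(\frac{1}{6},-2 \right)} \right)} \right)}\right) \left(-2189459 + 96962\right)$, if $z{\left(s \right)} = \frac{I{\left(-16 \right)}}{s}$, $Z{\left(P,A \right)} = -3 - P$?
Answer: $\frac{87518081571423}{19} \approx 4.6062 \cdot 10^{12}$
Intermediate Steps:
$I{\left(H \right)} = 3$
$z{\left(s \right)} = \frac{3}{s}$
$3376077 + \left(-2201280 + z{\left(h{\left(20,Z{\left(\frac{1}{6},-2 \right)} \right)} \right)}\right) \left(-2189459 + 96962\right) = 3376077 + \left(-2201280 + \frac{3}{\left(-3 - \frac{1}{6}\right) \frac{1}{20}}\right) \left(-2189459 + 96962\right) = 3376077 + \left(-2201280 + \frac{3}{\left(-3 - \frac{1}{6}\right) \frac{1}{20}}\right) \left(-2092497\right) = 3376077 + \left(-2201280 + \frac{3}{\left(- \frac{19}{6}\right) \frac{1}{20}}\right) \left(-2092497\right) = 3376077 + \left(-2201280 + \frac{3}{- \frac{19}{120}}\right) \left(-2092497\right) = 3376077 + \left(-2201280 + 3 \left(- \frac{120}{19}\right)\right) \left(-2092497\right) = 3376077 + \left(-2201280 - \frac{360}{19}\right) \left(-2092497\right) = 3376077 - - \frac{87518017425960}{19} = 3376077 + \frac{87518017425960}{19} = \frac{87518081571423}{19}$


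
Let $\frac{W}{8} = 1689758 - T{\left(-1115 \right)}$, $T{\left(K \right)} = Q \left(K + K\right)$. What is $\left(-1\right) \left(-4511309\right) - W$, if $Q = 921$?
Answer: $-25437395$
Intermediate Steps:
$T{\left(K \right)} = 1842 K$ ($T{\left(K \right)} = 921 \left(K + K\right) = 921 \cdot 2 K = 1842 K$)
$W = 29948704$ ($W = 8 \left(1689758 - 1842 \left(-1115\right)\right) = 8 \left(1689758 - -2053830\right) = 8 \left(1689758 + 2053830\right) = 8 \cdot 3743588 = 29948704$)
$\left(-1\right) \left(-4511309\right) - W = \left(-1\right) \left(-4511309\right) - 29948704 = 4511309 - 29948704 = -25437395$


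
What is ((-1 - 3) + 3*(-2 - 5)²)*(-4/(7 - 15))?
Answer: 143/2 ≈ 71.500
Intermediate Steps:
((-1 - 3) + 3*(-2 - 5)²)*(-4/(7 - 15)) = (-4 + 3*(-7)²)*(-4/(-8)) = (-4 + 3*49)*(-4*(-⅛)) = (-4 + 147)*(½) = 143*(½) = 143/2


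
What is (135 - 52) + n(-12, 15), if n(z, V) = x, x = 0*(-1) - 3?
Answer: 80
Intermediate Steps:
x = -3 (x = 0 - 3 = -3)
n(z, V) = -3
(135 - 52) + n(-12, 15) = (135 - 52) - 3 = 83 - 3 = 80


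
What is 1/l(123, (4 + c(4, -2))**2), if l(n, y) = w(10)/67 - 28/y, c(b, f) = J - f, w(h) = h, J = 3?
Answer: -5427/1066 ≈ -5.0910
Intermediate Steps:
c(b, f) = 3 - f
l(n, y) = 10/67 - 28/y
1/l(123, (4 + c(4, -2))**2) = 1/(10/67 - 28/(4 + (3 - 1*(-2)))**2) = 1/(10/67 - 28/(4 + (3 + 2))**2) = 1/(10/67 - 28/(4 + 5)**2) = 1/(10/67 - 28/(9**2)) = 1/(10/67 - 28/81) = 1/(-1066/5427) = -5427/1066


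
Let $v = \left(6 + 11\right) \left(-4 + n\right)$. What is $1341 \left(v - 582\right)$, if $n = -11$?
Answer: $-1122417$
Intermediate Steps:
$v = -255$ ($v = \left(6 + 11\right) \left(-4 - 11\right) = 17 \left(-15\right) = -255$)
$1341 \left(v - 582\right) = 1341 \left(-255 - 582\right) = 1341 \left(-837\right) = -1122417$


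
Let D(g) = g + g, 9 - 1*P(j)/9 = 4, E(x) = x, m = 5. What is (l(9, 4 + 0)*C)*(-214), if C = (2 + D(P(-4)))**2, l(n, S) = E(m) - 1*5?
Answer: 0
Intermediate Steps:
P(j) = 45 (P(j) = 81 - 9*4 = 81 - 36 = 45)
l(n, S) = 0 (l(n, S) = 5 - 1*5 = 5 - 5 = 0)
D(g) = 2*g
C = 8464 (C = (2 + 2*45)**2 = (2 + 90)**2 = 92**2 = 8464)
(l(9, 4 + 0)*C)*(-214) = (0*8464)*(-214) = 0*(-214) = 0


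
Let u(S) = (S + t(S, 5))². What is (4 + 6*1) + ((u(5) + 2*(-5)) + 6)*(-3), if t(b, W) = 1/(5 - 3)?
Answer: -275/4 ≈ -68.750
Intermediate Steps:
t(b, W) = ½ (t(b, W) = 1/2 = ½)
u(S) = (½ + S)² (u(S) = (S + ½)² = (½ + S)²)
(4 + 6*1) + ((u(5) + 2*(-5)) + 6)*(-3) = (4 + 6*1) + (((1 + 2*5)²/4 + 2*(-5)) + 6)*(-3) = (4 + 6) + (((1 + 10)²/4 - 10) + 6)*(-3) = 10 + (((¼)*11² - 10) + 6)*(-3) = 10 + (((¼)*121 - 10) + 6)*(-3) = 10 + ((121/4 - 10) + 6)*(-3) = 10 + (81/4 + 6)*(-3) = 10 + (105/4)*(-3) = 10 - 315/4 = -275/4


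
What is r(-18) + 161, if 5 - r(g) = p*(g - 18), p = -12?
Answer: -266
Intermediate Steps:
r(g) = -211 + 12*g (r(g) = 5 - (-12)*(g - 18) = 5 - (-12)*(-18 + g) = 5 - (216 - 12*g) = 5 + (-216 + 12*g) = -211 + 12*g)
r(-18) + 161 = (-211 + 12*(-18)) + 161 = (-211 - 216) + 161 = -427 + 161 = -266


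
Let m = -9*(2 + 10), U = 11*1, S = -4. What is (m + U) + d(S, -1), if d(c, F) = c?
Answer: -101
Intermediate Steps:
U = 11
m = -108 (m = -9*12 = -108)
(m + U) + d(S, -1) = (-108 + 11) - 4 = -97 - 4 = -101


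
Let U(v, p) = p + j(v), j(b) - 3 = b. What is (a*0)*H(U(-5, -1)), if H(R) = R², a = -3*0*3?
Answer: 0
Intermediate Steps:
j(b) = 3 + b
U(v, p) = 3 + p + v (U(v, p) = p + (3 + v) = 3 + p + v)
a = 0 (a = 0*3 = 0)
(a*0)*H(U(-5, -1)) = (0*0)*(3 - 1 - 5)² = 0*(-3)² = 0*9 = 0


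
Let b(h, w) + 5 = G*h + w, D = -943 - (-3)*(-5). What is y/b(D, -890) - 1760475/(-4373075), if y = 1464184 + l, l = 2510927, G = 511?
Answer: -660802540026/85788011659 ≈ -7.7027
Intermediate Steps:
D = -958 (D = -943 - 1*15 = -943 - 15 = -958)
b(h, w) = -5 + w + 511*h (b(h, w) = -5 + (511*h + w) = -5 + (w + 511*h) = -5 + w + 511*h)
y = 3975111 (y = 1464184 + 2510927 = 3975111)
y/b(D, -890) - 1760475/(-4373075) = 3975111/(-5 - 890 + 511*(-958)) - 1760475/(-4373075) = 3975111/(-5 - 890 - 489538) - 1760475*(-1/4373075) = 3975111/(-490433) + 70419/174923 = 3975111*(-1/490433) + 70419/174923 = -3975111/490433 + 70419/174923 = -660802540026/85788011659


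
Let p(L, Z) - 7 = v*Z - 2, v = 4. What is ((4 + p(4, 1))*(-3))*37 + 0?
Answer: -1443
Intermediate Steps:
p(L, Z) = 5 + 4*Z (p(L, Z) = 7 + (4*Z - 2) = 7 + (-2 + 4*Z) = 5 + 4*Z)
((4 + p(4, 1))*(-3))*37 + 0 = ((4 + (5 + 4*1))*(-3))*37 + 0 = ((4 + (5 + 4))*(-3))*37 + 0 = ((4 + 9)*(-3))*37 + 0 = (13*(-3))*37 + 0 = -39*37 + 0 = -1443 + 0 = -1443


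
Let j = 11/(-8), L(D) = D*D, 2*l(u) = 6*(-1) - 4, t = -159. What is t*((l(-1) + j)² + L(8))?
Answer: -1064823/64 ≈ -16638.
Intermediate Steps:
l(u) = -5 (l(u) = (6*(-1) - 4)/2 = (-6 - 4)/2 = (½)*(-10) = -5)
L(D) = D²
j = -11/8 (j = 11*(-⅛) = -11/8 ≈ -1.3750)
t*((l(-1) + j)² + L(8)) = -159*((-5 - 11/8)² + 8²) = -159*((-51/8)² + 64) = -159*(2601/64 + 64) = -159*6697/64 = -1064823/64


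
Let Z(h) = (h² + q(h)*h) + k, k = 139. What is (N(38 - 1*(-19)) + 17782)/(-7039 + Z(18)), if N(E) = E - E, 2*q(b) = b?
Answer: -8891/3207 ≈ -2.7724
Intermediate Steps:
q(b) = b/2
Z(h) = 139 + 3*h²/2 (Z(h) = (h² + (h/2)*h) + 139 = (h² + h²/2) + 139 = 3*h²/2 + 139 = 139 + 3*h²/2)
N(E) = 0
(N(38 - 1*(-19)) + 17782)/(-7039 + Z(18)) = (0 + 17782)/(-7039 + (139 + (3/2)*18²)) = 17782/(-7039 + (139 + (3/2)*324)) = 17782/(-7039 + (139 + 486)) = 17782/(-7039 + 625) = 17782/(-6414) = 17782*(-1/6414) = -8891/3207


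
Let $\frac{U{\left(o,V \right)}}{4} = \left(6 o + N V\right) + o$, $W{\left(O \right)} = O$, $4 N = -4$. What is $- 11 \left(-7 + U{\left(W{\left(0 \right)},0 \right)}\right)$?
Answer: $77$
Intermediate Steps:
$N = -1$ ($N = \frac{1}{4} \left(-4\right) = -1$)
$U{\left(o,V \right)} = - 4 V + 28 o$ ($U{\left(o,V \right)} = 4 \left(\left(6 o - V\right) + o\right) = 4 \left(\left(- V + 6 o\right) + o\right) = 4 \left(- V + 7 o\right) = - 4 V + 28 o$)
$- 11 \left(-7 + U{\left(W{\left(0 \right)},0 \right)}\right) = - 11 \left(-7 + \left(\left(-4\right) 0 + 28 \cdot 0\right)\right) = - 11 \left(-7 + \left(0 + 0\right)\right) = - 11 \left(-7 + 0\right) = \left(-11\right) \left(-7\right) = 77$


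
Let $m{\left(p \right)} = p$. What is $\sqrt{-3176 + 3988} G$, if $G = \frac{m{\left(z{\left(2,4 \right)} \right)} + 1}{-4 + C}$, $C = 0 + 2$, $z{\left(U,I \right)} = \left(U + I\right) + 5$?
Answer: $- 12 \sqrt{203} \approx -170.97$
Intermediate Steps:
$z{\left(U,I \right)} = 5 + I + U$ ($z{\left(U,I \right)} = \left(I + U\right) + 5 = 5 + I + U$)
$C = 2$
$G = -6$ ($G = \frac{\left(5 + 4 + 2\right) + 1}{-4 + 2} = \frac{11 + 1}{-2} = 12 \left(- \frac{1}{2}\right) = -6$)
$\sqrt{-3176 + 3988} G = \sqrt{-3176 + 3988} \left(-6\right) = \sqrt{812} \left(-6\right) = 2 \sqrt{203} \left(-6\right) = - 12 \sqrt{203}$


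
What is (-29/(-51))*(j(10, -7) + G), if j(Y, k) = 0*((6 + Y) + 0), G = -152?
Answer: -4408/51 ≈ -86.431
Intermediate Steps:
j(Y, k) = 0 (j(Y, k) = 0*(6 + Y) = 0)
(-29/(-51))*(j(10, -7) + G) = (-29/(-51))*(0 - 152) = -29*(-1/51)*(-152) = (29/51)*(-152) = -4408/51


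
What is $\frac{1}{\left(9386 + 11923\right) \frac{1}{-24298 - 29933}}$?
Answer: $- \frac{18077}{7103} \approx -2.545$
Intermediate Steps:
$\frac{1}{\left(9386 + 11923\right) \frac{1}{-24298 - 29933}} = \frac{1}{21309 \frac{1}{-54231}} = \frac{1}{21309 \left(- \frac{1}{54231}\right)} = \frac{1}{- \frac{7103}{18077}} = - \frac{18077}{7103}$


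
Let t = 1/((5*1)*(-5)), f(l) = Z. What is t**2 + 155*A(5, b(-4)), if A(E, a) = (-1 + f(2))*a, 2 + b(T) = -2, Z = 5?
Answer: -1549999/625 ≈ -2480.0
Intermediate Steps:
b(T) = -4 (b(T) = -2 - 2 = -4)
f(l) = 5
A(E, a) = 4*a (A(E, a) = (-1 + 5)*a = 4*a)
t = -1/25 (t = 1/(5*(-5)) = 1/(-25) = -1/25 ≈ -0.040000)
t**2 + 155*A(5, b(-4)) = (-1/25)**2 + 155*(4*(-4)) = 1/625 + 155*(-16) = 1/625 - 2480 = -1549999/625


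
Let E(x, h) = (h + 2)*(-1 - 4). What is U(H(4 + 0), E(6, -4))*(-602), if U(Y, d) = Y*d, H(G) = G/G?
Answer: -6020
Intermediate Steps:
E(x, h) = -10 - 5*h (E(x, h) = (2 + h)*(-5) = -10 - 5*h)
H(G) = 1
U(H(4 + 0), E(6, -4))*(-602) = (1*(-10 - 5*(-4)))*(-602) = (1*(-10 + 20))*(-602) = (1*10)*(-602) = 10*(-602) = -6020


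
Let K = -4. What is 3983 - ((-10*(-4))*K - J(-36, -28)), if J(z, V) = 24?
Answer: 4167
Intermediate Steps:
3983 - ((-10*(-4))*K - J(-36, -28)) = 3983 - (-10*(-4)*(-4) - 1*24) = 3983 - (40*(-4) - 24) = 3983 - (-160 - 24) = 3983 - 1*(-184) = 3983 + 184 = 4167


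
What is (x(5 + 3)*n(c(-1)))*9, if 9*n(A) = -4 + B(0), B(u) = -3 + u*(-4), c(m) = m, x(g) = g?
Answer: -56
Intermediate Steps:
B(u) = -3 - 4*u
n(A) = -7/9 (n(A) = (-4 + (-3 - 4*0))/9 = (-4 + (-3 + 0))/9 = (-4 - 3)/9 = (⅑)*(-7) = -7/9)
(x(5 + 3)*n(c(-1)))*9 = ((5 + 3)*(-7/9))*9 = (8*(-7/9))*9 = -56/9*9 = -56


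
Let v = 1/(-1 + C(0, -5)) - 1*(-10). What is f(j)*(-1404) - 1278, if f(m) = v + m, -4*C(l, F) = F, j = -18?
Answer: 4338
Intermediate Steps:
C(l, F) = -F/4
v = 14 (v = 1/(-1 - ¼*(-5)) - 1*(-10) = 1/(-1 + 5/4) + 10 = 1/(¼) + 10 = 4 + 10 = 14)
f(m) = 14 + m
f(j)*(-1404) - 1278 = (14 - 18)*(-1404) - 1278 = -4*(-1404) - 1278 = 5616 - 1278 = 4338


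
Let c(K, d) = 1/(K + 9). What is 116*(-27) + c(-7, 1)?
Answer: -6263/2 ≈ -3131.5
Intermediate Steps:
c(K, d) = 1/(9 + K)
116*(-27) + c(-7, 1) = 116*(-27) + 1/(9 - 7) = -3132 + 1/2 = -3132 + ½ = -6263/2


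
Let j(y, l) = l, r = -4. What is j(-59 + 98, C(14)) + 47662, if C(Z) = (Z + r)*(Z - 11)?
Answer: 47692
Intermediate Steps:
C(Z) = (-11 + Z)*(-4 + Z) (C(Z) = (Z - 4)*(Z - 11) = (-4 + Z)*(-11 + Z) = (-11 + Z)*(-4 + Z))
j(-59 + 98, C(14)) + 47662 = (44 + 14² - 15*14) + 47662 = (44 + 196 - 210) + 47662 = 30 + 47662 = 47692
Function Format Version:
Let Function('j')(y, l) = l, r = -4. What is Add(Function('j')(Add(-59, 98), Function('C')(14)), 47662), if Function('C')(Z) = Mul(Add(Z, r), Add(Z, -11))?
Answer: 47692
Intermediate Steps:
Function('C')(Z) = Mul(Add(-11, Z), Add(-4, Z)) (Function('C')(Z) = Mul(Add(Z, -4), Add(Z, -11)) = Mul(Add(-4, Z), Add(-11, Z)) = Mul(Add(-11, Z), Add(-4, Z)))
Add(Function('j')(Add(-59, 98), Function('C')(14)), 47662) = Add(Add(44, Pow(14, 2), Mul(-15, 14)), 47662) = Add(Add(44, 196, -210), 47662) = Add(30, 47662) = 47692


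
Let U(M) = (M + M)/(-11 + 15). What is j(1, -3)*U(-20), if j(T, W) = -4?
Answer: 40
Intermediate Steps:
U(M) = M/2 (U(M) = (2*M)/4 = (2*M)*(¼) = M/2)
j(1, -3)*U(-20) = -2*(-20) = -4*(-10) = 40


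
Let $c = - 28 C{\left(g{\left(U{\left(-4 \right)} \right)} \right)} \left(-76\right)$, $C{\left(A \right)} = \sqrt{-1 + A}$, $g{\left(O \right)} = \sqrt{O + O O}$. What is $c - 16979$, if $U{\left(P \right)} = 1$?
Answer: $-16979 + 2128 \sqrt{-1 + \sqrt{2}} \approx -15609.0$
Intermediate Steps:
$g{\left(O \right)} = \sqrt{O + O^{2}}$
$c = 2128 \sqrt{-1 + \sqrt{2}}$ ($c = - 28 \sqrt{-1 + \sqrt{1 \left(1 + 1\right)}} \left(-76\right) = - 28 \sqrt{-1 + \sqrt{1 \cdot 2}} \left(-76\right) = - 28 \sqrt{-1 + \sqrt{2}} \left(-76\right) = 2128 \sqrt{-1 + \sqrt{2}} \approx 1369.6$)
$c - 16979 = 2128 \sqrt{-1 + \sqrt{2}} - 16979 = -16979 + 2128 \sqrt{-1 + \sqrt{2}}$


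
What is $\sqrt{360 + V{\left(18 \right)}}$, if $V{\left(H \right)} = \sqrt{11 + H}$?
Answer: $\sqrt{360 + \sqrt{29}} \approx 19.115$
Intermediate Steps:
$\sqrt{360 + V{\left(18 \right)}} = \sqrt{360 + \sqrt{11 + 18}} = \sqrt{360 + \sqrt{29}}$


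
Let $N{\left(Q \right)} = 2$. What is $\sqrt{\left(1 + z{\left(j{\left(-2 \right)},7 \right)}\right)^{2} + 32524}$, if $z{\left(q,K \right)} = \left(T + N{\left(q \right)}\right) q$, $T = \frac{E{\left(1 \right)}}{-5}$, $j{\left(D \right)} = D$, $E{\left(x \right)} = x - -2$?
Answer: $\frac{\sqrt{813181}}{5} \approx 180.35$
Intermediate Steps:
$E{\left(x \right)} = 2 + x$ ($E{\left(x \right)} = x + 2 = 2 + x$)
$T = - \frac{3}{5}$ ($T = \frac{2 + 1}{-5} = 3 \left(- \frac{1}{5}\right) = - \frac{3}{5} \approx -0.6$)
$z{\left(q,K \right)} = \frac{7 q}{5}$ ($z{\left(q,K \right)} = \left(- \frac{3}{5} + 2\right) q = \frac{7 q}{5}$)
$\sqrt{\left(1 + z{\left(j{\left(-2 \right)},7 \right)}\right)^{2} + 32524} = \sqrt{\left(1 + \frac{7}{5} \left(-2\right)\right)^{2} + 32524} = \sqrt{\left(1 - \frac{14}{5}\right)^{2} + 32524} = \sqrt{\left(- \frac{9}{5}\right)^{2} + 32524} = \sqrt{\frac{81}{25} + 32524} = \sqrt{\frac{813181}{25}} = \frac{\sqrt{813181}}{5}$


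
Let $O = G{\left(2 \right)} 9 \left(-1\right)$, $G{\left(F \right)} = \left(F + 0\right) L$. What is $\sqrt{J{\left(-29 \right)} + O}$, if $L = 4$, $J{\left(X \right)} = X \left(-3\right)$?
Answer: $\sqrt{15} \approx 3.873$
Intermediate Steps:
$J{\left(X \right)} = - 3 X$
$G{\left(F \right)} = 4 F$ ($G{\left(F \right)} = \left(F + 0\right) 4 = F 4 = 4 F$)
$O = -72$ ($O = 4 \cdot 2 \cdot 9 \left(-1\right) = 8 \cdot 9 \left(-1\right) = 72 \left(-1\right) = -72$)
$\sqrt{J{\left(-29 \right)} + O} = \sqrt{\left(-3\right) \left(-29\right) - 72} = \sqrt{87 - 72} = \sqrt{15}$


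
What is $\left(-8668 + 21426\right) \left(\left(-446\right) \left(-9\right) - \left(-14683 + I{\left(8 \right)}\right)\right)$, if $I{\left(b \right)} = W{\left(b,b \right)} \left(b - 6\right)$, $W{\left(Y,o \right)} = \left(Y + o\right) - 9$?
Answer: $238357714$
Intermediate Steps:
$W{\left(Y,o \right)} = -9 + Y + o$
$I{\left(b \right)} = \left(-9 + 2 b\right) \left(-6 + b\right)$ ($I{\left(b \right)} = \left(-9 + b + b\right) \left(b - 6\right) = \left(-9 + 2 b\right) \left(-6 + b\right)$)
$\left(-8668 + 21426\right) \left(\left(-446\right) \left(-9\right) - \left(-14683 + I{\left(8 \right)}\right)\right) = \left(-8668 + 21426\right) \left(\left(-446\right) \left(-9\right) + \left(14683 - \left(-9 + 2 \cdot 8\right) \left(-6 + 8\right)\right)\right) = 12758 \left(4014 + \left(14683 - \left(-9 + 16\right) 2\right)\right) = 12758 \left(4014 + \left(14683 - 7 \cdot 2\right)\right) = 12758 \left(4014 + \left(14683 - 14\right)\right) = 12758 \left(4014 + 14669\right) = 12758 \cdot 18683 = 238357714$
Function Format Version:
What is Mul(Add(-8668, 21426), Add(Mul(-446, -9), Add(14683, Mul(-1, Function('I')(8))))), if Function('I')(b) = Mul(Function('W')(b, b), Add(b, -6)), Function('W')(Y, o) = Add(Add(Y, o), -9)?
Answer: 238357714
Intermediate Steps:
Function('W')(Y, o) = Add(-9, Y, o)
Function('I')(b) = Mul(Add(-9, Mul(2, b)), Add(-6, b)) (Function('I')(b) = Mul(Add(-9, b, b), Add(b, -6)) = Mul(Add(-9, Mul(2, b)), Add(-6, b)))
Mul(Add(-8668, 21426), Add(Mul(-446, -9), Add(14683, Mul(-1, Function('I')(8))))) = Mul(Add(-8668, 21426), Add(Mul(-446, -9), Add(14683, Mul(-1, Mul(Add(-9, Mul(2, 8)), Add(-6, 8)))))) = Mul(12758, Add(4014, Add(14683, Mul(-1, Mul(Add(-9, 16), 2))))) = Mul(12758, Add(4014, Add(14683, Mul(-1, Mul(7, 2))))) = Mul(12758, Add(4014, Add(14683, Mul(-1, 14)))) = Mul(12758, Add(4014, Add(14683, -14))) = Mul(12758, Add(4014, 14669)) = Mul(12758, 18683) = 238357714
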